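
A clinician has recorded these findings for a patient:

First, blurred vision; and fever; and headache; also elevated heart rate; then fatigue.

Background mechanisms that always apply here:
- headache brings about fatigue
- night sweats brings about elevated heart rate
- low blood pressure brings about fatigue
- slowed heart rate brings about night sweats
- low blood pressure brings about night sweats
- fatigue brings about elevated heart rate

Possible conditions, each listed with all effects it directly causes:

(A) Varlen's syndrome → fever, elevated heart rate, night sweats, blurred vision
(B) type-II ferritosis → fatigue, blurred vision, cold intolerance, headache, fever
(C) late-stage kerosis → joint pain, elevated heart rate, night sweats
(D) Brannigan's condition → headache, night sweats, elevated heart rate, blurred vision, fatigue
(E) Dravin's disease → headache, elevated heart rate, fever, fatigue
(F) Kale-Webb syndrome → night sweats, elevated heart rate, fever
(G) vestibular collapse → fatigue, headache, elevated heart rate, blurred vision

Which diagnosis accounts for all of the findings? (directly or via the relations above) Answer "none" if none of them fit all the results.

B

Checking each candidate against the observations:
(A) Varlen's syndrome — does not account for headache, fatigue
(B) type-II ferritosis — accounts for every observation (elevated heart rate via fatigue → elevated heart rate)
(C) late-stage kerosis — blurred vision NO; fever NO; headache NO; elevated heart rate yes; fatigue NO
(D) Brannigan's condition — does not account for fever
(E) Dravin's disease — blurred vision NO; fever yes; headache yes; elevated heart rate yes; fatigue yes
(F) Kale-Webb syndrome — blurred vision NO; fever yes; headache NO; elevated heart rate yes; fatigue NO
(G) vestibular collapse — blurred vision yes; fever NO; headache yes; elevated heart rate yes; fatigue yes
(B) alone accounts for all the evidence.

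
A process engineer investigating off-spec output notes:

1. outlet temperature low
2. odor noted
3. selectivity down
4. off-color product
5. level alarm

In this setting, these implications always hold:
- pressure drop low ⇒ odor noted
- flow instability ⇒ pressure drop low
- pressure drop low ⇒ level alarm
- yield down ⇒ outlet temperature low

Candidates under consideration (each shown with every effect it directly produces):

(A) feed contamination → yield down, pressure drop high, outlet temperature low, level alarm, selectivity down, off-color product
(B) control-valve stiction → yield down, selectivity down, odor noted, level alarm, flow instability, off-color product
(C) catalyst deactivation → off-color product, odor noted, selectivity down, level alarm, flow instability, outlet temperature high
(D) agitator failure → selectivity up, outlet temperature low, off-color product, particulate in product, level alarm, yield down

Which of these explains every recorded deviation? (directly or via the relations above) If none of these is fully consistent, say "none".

B

Per-candidate check:
(A) feed contamination — outlet temperature low +; odor noted -; selectivity down +; off-color product +; level alarm +
(B) control-valve stiction — outlet temperature low + (by yield down → outlet temperature low); odor noted +; selectivity down +; off-color product +; level alarm +
(C) catalyst deactivation — outlet temperature low -; odor noted +; selectivity down +; off-color product +; level alarm +
(D) agitator failure — outlet temperature low +; odor noted -; selectivity down -; off-color product +; level alarm +
(B) alone accounts for all the evidence.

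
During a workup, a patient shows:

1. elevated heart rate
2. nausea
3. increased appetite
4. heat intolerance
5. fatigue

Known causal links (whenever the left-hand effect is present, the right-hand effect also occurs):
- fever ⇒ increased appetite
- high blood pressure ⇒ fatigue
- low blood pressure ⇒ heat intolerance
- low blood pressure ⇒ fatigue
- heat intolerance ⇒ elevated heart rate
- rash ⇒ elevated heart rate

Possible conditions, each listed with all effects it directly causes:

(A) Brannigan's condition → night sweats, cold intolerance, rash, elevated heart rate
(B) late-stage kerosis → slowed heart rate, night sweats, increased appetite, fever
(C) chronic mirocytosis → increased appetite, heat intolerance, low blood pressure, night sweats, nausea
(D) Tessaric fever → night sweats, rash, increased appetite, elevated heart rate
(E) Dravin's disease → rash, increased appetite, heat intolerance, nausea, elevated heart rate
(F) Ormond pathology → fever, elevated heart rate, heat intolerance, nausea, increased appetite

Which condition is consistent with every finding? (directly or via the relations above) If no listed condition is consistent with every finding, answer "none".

Checking each candidate against the observations:
(A) Brannigan's condition — fails on nausea, increased appetite, heat intolerance, fatigue (predicts cold intolerance, not heat intolerance)
(B) late-stage kerosis — fails on elevated heart rate, nausea, heat intolerance, fatigue (predicts slowed heart rate, not elevated heart rate)
(C) chronic mirocytosis — accounts for every observation (elevated heart rate by heat intolerance → elevated heart rate)
(D) Tessaric fever — does not account for nausea, heat intolerance, fatigue
(E) Dravin's disease — elevated heart rate match; nausea match; increased appetite match; heat intolerance match; fatigue miss
(F) Ormond pathology — does not account for fatigue
(C) is the only candidate with no mismatches.

C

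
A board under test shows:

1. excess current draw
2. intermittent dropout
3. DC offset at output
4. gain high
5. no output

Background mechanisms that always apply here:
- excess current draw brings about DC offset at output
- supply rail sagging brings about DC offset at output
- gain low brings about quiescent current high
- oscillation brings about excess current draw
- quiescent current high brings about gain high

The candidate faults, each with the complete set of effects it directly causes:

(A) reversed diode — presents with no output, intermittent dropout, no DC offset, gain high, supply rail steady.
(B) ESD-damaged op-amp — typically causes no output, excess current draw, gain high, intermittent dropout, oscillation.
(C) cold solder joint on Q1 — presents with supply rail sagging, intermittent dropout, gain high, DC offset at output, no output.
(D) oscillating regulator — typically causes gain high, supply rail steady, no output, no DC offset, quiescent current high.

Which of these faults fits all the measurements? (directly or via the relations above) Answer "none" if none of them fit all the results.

Per-candidate check:
(A) reversed diode — fails on excess current draw, DC offset at output (predicts no DC offset, not DC offset at output)
(B) ESD-damaged op-amp — excess current draw yes; intermittent dropout yes; DC offset at output yes (by excess current draw → DC offset at output); gain high yes; no output yes
(C) cold solder joint on Q1 — excess current draw NO; intermittent dropout yes; DC offset at output yes; gain high yes; no output yes
(D) oscillating regulator — fails on excess current draw, intermittent dropout, DC offset at output (predicts no DC offset, not DC offset at output)
(B) alone accounts for all the evidence.

B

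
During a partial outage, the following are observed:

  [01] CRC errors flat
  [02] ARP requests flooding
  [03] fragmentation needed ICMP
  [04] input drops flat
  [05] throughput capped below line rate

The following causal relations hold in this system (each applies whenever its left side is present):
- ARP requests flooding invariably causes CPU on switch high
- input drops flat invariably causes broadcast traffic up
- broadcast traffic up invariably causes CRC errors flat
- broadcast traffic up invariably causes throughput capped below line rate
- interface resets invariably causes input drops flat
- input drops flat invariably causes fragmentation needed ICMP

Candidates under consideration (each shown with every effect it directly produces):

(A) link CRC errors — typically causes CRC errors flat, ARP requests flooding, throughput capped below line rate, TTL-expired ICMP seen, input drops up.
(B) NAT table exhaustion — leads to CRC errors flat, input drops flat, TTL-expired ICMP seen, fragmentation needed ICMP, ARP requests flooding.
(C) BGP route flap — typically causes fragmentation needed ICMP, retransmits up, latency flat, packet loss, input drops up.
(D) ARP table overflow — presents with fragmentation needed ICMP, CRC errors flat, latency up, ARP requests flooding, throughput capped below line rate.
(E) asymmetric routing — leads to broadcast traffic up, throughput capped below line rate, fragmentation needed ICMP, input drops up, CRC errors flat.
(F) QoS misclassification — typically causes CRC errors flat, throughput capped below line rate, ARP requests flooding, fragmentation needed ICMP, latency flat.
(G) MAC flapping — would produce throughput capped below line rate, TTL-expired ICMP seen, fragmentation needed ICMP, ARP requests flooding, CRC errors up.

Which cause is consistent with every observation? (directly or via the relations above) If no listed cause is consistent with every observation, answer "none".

B

Checking each candidate against the observations:
(A) link CRC errors — CRC errors flat yes; ARP requests flooding yes; fragmentation needed ICMP NO; input drops flat NO; throughput capped below line rate yes
(B) NAT table exhaustion — CRC errors flat yes; ARP requests flooding yes; fragmentation needed ICMP yes; input drops flat yes; throughput capped below line rate yes (via input drops flat → broadcast traffic up → throughput capped below line rate)
(C) BGP route flap — CRC errors flat NO; ARP requests flooding NO; fragmentation needed ICMP yes; input drops flat NO; throughput capped below line rate NO
(D) ARP table overflow — does not account for input drops flat
(E) asymmetric routing — CRC errors flat yes; ARP requests flooding NO; fragmentation needed ICMP yes; input drops flat NO; throughput capped below line rate yes
(F) QoS misclassification — CRC errors flat yes; ARP requests flooding yes; fragmentation needed ICMP yes; input drops flat NO; throughput capped below line rate yes
(G) MAC flapping — CRC errors flat NO; ARP requests flooding yes; fragmentation needed ICMP yes; input drops flat NO; throughput capped below line rate yes
(B) is the only candidate with no mismatches.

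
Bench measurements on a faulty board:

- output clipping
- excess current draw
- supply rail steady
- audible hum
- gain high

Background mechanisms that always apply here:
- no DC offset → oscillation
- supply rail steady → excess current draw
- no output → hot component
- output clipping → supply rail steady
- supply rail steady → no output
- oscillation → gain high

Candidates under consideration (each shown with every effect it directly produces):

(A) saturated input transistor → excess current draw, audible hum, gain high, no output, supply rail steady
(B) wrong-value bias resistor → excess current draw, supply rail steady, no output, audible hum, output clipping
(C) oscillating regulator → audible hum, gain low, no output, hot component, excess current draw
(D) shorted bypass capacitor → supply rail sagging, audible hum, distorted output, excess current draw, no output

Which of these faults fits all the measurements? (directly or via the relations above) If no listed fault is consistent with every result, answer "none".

none

Per-candidate check:
(A) saturated input transistor — does not account for output clipping
(B) wrong-value bias resistor — output clipping ✓; excess current draw ✓; supply rail steady ✓; audible hum ✓; gain high ✗
(C) oscillating regulator — output clipping ✗; excess current draw ✓; supply rail steady ✗; audible hum ✓; gain high ✗
(D) shorted bypass capacitor — fails on output clipping, supply rail steady, gain high (predicts supply rail sagging, not supply rail steady)
No candidate is consistent with all observations.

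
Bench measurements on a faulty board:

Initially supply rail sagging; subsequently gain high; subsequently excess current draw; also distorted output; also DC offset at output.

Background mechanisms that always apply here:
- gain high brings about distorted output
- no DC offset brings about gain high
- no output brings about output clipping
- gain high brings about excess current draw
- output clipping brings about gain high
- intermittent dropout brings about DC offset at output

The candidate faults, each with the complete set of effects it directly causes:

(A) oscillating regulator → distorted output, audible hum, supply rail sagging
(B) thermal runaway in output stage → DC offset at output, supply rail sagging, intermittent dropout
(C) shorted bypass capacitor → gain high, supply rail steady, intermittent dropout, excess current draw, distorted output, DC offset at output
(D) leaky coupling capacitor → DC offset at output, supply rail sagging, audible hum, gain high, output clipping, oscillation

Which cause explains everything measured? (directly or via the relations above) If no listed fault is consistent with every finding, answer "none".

Testing each hypothesis:
(A) oscillating regulator — supply rail sagging ✓; gain high ✗; excess current draw ✗; distorted output ✓; DC offset at output ✗
(B) thermal runaway in output stage — does not account for gain high, excess current draw, distorted output
(C) shorted bypass capacitor — supply rail sagging ✗; gain high ✓; excess current draw ✓; distorted output ✓; DC offset at output ✓
(D) leaky coupling capacitor — supply rail sagging ✓; gain high ✓; excess current draw ✓ (by gain high → excess current draw); distorted output ✓ (by gain high → distorted output); DC offset at output ✓
(D) is the only candidate with no mismatches.

D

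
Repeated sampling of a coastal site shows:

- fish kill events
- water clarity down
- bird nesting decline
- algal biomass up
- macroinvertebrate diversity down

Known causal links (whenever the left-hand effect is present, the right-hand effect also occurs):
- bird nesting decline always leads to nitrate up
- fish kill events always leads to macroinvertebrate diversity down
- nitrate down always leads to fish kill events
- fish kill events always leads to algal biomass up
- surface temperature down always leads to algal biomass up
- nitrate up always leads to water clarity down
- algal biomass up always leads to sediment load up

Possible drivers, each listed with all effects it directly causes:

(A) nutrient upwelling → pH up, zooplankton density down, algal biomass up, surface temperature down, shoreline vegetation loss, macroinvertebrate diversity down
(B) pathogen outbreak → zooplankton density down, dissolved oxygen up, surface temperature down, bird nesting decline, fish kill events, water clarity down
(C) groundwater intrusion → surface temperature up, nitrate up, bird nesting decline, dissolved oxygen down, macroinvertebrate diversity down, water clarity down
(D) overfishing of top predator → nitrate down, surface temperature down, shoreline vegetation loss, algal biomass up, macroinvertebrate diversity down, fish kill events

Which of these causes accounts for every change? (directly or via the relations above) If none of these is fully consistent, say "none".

For each candidate, compare predicted effects to what was observed:
(A) nutrient upwelling — does not account for fish kill events, water clarity down, bird nesting decline
(B) pathogen outbreak — accounts for every observation (algal biomass up by fish kill events → algal biomass up)
(C) groundwater intrusion — does not account for fish kill events, algal biomass up
(D) overfishing of top predator — does not account for water clarity down, bird nesting decline
(B) alone accounts for all the evidence.

B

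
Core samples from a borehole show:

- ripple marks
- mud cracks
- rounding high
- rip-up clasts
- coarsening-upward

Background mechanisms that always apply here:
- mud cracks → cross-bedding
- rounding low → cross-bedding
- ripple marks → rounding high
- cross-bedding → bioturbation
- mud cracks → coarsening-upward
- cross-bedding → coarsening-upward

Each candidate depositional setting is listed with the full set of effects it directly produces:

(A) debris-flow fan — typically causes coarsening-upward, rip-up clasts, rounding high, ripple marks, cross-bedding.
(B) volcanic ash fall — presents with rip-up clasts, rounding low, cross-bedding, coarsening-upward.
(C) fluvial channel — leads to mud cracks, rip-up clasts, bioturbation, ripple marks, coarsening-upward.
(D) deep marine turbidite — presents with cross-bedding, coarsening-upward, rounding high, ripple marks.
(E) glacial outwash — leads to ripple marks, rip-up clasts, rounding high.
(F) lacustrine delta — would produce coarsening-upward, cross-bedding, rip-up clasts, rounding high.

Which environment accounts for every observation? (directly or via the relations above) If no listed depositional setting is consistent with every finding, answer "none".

C

For each candidate, compare predicted effects to what was observed:
(A) debris-flow fan — does not account for mud cracks
(B) volcanic ash fall — ripple marks miss; mud cracks miss; rounding high miss; rip-up clasts match; coarsening-upward match
(C) fluvial channel — ripple marks match; mud cracks match; rounding high match (by ripple marks → rounding high); rip-up clasts match; coarsening-upward match
(D) deep marine turbidite — ripple marks match; mud cracks miss; rounding high match; rip-up clasts miss; coarsening-upward match
(E) glacial outwash — ripple marks match; mud cracks miss; rounding high match; rip-up clasts match; coarsening-upward miss
(F) lacustrine delta — ripple marks miss; mud cracks miss; rounding high match; rip-up clasts match; coarsening-upward match
(C) alone accounts for all the evidence.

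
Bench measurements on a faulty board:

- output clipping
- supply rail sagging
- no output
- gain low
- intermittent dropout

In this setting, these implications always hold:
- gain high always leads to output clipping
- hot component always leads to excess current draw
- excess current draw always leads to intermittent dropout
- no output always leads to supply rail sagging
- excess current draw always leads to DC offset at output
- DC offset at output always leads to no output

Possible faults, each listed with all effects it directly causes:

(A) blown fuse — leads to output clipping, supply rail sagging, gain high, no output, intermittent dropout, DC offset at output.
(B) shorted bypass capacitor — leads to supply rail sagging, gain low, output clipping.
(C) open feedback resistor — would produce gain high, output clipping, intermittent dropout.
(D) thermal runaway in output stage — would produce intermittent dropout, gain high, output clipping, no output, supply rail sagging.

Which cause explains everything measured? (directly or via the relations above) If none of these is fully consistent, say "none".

none

Checking each candidate against the observations:
(A) blown fuse — output clipping yes; supply rail sagging yes; no output yes; gain low NO; intermittent dropout yes
(B) shorted bypass capacitor — does not account for no output, intermittent dropout
(C) open feedback resistor — fails on supply rail sagging, no output, gain low (predicts gain high, not gain low)
(D) thermal runaway in output stage — fails on gain low (predicts gain high, not gain low)
None of the listed candidates fits everything.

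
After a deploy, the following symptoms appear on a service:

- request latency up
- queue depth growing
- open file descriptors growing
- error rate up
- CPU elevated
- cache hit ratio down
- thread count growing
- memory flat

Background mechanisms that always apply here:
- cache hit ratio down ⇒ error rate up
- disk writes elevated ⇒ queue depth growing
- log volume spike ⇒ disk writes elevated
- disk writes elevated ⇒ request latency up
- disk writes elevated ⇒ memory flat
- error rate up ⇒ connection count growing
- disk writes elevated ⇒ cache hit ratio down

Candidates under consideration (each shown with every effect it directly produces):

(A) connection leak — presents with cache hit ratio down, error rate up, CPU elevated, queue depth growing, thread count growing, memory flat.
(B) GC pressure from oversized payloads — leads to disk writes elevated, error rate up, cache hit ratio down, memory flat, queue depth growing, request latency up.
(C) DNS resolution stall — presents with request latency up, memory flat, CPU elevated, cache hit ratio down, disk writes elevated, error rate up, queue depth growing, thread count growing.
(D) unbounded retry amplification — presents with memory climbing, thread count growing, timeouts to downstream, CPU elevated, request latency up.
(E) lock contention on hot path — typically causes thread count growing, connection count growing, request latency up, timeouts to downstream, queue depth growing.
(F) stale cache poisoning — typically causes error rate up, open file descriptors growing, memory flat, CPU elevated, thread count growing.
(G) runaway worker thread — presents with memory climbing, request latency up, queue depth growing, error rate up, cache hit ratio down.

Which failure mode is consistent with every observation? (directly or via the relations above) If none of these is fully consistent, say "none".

Checking each candidate against the observations:
(A) connection leak — request latency up miss; queue depth growing match; open file descriptors growing miss; error rate up match; CPU elevated match; cache hit ratio down match; thread count growing match; memory flat match
(B) GC pressure from oversized payloads — request latency up match; queue depth growing match; open file descriptors growing miss; error rate up match; CPU elevated miss; cache hit ratio down match; thread count growing miss; memory flat match
(C) DNS resolution stall — does not account for open file descriptors growing
(D) unbounded retry amplification — fails on queue depth growing, open file descriptors growing, error rate up, cache hit ratio down, memory flat (predicts memory climbing, not memory flat)
(E) lock contention on hot path — does not account for open file descriptors growing, error rate up, CPU elevated, cache hit ratio down, memory flat
(F) stale cache poisoning — request latency up miss; queue depth growing miss; open file descriptors growing match; error rate up match; CPU elevated match; cache hit ratio down miss; thread count growing match; memory flat match
(G) runaway worker thread — fails on open file descriptors growing, CPU elevated, thread count growing, memory flat (predicts memory climbing, not memory flat)
Every candidate fails on at least one observation.

none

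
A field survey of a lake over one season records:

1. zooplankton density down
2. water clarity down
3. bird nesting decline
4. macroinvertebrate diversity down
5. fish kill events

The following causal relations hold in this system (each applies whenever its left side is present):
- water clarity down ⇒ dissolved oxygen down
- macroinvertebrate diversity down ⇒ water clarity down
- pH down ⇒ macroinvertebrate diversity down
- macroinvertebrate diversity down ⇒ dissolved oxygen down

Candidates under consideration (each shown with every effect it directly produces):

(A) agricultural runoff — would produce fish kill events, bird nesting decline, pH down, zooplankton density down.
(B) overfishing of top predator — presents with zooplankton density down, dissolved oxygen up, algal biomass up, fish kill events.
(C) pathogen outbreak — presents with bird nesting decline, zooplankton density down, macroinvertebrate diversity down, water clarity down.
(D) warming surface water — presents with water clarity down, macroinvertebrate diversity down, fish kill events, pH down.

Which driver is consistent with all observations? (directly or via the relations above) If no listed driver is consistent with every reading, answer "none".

For each candidate, compare predicted effects to what was observed:
(A) agricultural runoff — zooplankton density down ✓; water clarity down ✓ (by pH down → macroinvertebrate diversity down → water clarity down); bird nesting decline ✓; macroinvertebrate diversity down ✓ (by pH down → macroinvertebrate diversity down); fish kill events ✓
(B) overfishing of top predator — zooplankton density down ✓; water clarity down ✗; bird nesting decline ✗; macroinvertebrate diversity down ✗; fish kill events ✓
(C) pathogen outbreak — zooplankton density down ✓; water clarity down ✓; bird nesting decline ✓; macroinvertebrate diversity down ✓; fish kill events ✗
(D) warming surface water — zooplankton density down ✗; water clarity down ✓; bird nesting decline ✗; macroinvertebrate diversity down ✓; fish kill events ✓
(A) alone accounts for all the evidence.

A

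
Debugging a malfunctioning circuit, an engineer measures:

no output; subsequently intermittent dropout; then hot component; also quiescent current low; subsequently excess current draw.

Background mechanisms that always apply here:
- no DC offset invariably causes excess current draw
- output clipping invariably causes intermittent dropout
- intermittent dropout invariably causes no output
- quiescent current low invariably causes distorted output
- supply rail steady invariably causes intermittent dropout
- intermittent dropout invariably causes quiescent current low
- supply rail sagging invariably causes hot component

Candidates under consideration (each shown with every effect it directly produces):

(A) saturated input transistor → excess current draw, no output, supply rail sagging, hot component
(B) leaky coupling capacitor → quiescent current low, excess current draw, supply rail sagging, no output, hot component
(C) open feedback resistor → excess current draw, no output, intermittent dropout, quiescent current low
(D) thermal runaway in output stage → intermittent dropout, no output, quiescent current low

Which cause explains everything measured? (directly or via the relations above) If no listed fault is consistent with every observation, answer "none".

For each candidate, compare predicted effects to what was observed:
(A) saturated input transistor — no output match; intermittent dropout miss; hot component match; quiescent current low miss; excess current draw match
(B) leaky coupling capacitor — does not account for intermittent dropout
(C) open feedback resistor — does not account for hot component
(D) thermal runaway in output stage — no output match; intermittent dropout match; hot component miss; quiescent current low match; excess current draw miss
None of the listed candidates fits everything.

none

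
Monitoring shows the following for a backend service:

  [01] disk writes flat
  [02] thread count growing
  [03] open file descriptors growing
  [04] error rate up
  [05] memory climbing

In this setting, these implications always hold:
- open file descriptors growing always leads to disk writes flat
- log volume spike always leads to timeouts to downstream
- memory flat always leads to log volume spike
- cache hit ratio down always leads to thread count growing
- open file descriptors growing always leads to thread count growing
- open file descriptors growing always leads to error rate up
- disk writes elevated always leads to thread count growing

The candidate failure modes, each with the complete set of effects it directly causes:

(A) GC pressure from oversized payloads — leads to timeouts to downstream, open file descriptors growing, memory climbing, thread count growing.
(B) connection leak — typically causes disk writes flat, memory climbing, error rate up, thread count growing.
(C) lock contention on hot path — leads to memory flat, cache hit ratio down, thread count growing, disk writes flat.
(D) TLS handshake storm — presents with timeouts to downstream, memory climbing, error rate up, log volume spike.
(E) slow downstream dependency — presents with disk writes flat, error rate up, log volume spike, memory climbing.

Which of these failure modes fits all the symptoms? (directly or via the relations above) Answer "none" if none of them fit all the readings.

A

Checking each candidate against the observations:
(A) GC pressure from oversized payloads — disk writes flat yes (through open file descriptors growing → disk writes flat); thread count growing yes; open file descriptors growing yes; error rate up yes (through open file descriptors growing → error rate up); memory climbing yes
(B) connection leak — does not account for open file descriptors growing
(C) lock contention on hot path — fails on open file descriptors growing, error rate up, memory climbing (predicts memory flat, not memory climbing)
(D) TLS handshake storm — does not account for disk writes flat, thread count growing, open file descriptors growing
(E) slow downstream dependency — disk writes flat yes; thread count growing NO; open file descriptors growing NO; error rate up yes; memory climbing yes
(A) is the only candidate with no mismatches.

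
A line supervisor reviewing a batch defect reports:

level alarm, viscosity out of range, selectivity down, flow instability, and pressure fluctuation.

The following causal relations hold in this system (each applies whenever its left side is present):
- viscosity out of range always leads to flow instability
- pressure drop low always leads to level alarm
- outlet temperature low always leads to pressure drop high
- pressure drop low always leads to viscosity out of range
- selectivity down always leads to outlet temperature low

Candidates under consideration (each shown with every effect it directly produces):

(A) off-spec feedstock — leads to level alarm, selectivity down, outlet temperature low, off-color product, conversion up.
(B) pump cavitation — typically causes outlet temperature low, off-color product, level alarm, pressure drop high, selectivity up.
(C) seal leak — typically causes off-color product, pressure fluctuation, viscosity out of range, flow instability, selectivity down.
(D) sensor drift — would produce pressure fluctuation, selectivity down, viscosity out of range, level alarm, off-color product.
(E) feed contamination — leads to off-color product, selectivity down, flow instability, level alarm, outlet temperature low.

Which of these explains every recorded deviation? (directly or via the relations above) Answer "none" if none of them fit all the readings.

For each candidate, compare predicted effects to what was observed:
(A) off-spec feedstock — level alarm yes; viscosity out of range NO; selectivity down yes; flow instability NO; pressure fluctuation NO
(B) pump cavitation — level alarm yes; viscosity out of range NO; selectivity down NO; flow instability NO; pressure fluctuation NO
(C) seal leak — level alarm NO; viscosity out of range yes; selectivity down yes; flow instability yes; pressure fluctuation yes
(D) sensor drift — level alarm yes; viscosity out of range yes; selectivity down yes; flow instability yes (via viscosity out of range → flow instability); pressure fluctuation yes
(E) feed contamination — level alarm yes; viscosity out of range NO; selectivity down yes; flow instability yes; pressure fluctuation NO
Only (D) is consistent with every observation.

D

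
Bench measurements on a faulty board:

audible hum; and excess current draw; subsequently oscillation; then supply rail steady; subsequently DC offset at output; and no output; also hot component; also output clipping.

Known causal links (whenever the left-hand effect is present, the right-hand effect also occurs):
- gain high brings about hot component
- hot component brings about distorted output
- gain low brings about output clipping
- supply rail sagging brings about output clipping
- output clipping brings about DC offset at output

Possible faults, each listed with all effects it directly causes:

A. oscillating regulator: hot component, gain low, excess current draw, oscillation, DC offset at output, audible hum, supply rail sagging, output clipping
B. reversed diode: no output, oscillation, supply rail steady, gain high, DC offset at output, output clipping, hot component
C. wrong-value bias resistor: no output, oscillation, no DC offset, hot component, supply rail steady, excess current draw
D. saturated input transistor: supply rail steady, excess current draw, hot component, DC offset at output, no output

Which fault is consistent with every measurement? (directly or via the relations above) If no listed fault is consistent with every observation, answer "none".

none

Per-candidate check:
(A) oscillating regulator — fails on supply rail steady, no output (predicts supply rail sagging, not supply rail steady)
(B) reversed diode — audible hum NO; excess current draw NO; oscillation yes; supply rail steady yes; DC offset at output yes; no output yes; hot component yes; output clipping yes
(C) wrong-value bias resistor — audible hum NO; excess current draw yes; oscillation yes; supply rail steady yes; DC offset at output NO; no output yes; hot component yes; output clipping NO
(D) saturated input transistor — does not account for audible hum, oscillation, output clipping
No candidate is consistent with all observations.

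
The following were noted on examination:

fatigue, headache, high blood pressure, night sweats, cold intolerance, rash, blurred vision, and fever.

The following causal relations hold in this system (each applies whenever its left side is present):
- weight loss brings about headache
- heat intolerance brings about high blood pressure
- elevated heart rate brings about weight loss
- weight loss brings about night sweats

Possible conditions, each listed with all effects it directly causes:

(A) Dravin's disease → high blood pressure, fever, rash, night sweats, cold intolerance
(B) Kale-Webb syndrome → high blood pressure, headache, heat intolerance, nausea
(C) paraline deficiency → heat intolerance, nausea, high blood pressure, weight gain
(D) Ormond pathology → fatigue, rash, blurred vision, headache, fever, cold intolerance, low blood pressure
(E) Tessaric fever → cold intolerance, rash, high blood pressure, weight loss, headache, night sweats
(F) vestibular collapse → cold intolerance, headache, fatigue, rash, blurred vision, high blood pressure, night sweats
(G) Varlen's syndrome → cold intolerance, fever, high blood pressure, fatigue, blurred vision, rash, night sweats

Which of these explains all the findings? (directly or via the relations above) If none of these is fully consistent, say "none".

For each candidate, compare predicted effects to what was observed:
(A) Dravin's disease — fatigue ✗; headache ✗; high blood pressure ✓; night sweats ✓; cold intolerance ✓; rash ✓; blurred vision ✗; fever ✓
(B) Kale-Webb syndrome — fatigue ✗; headache ✓; high blood pressure ✓; night sweats ✗; cold intolerance ✗; rash ✗; blurred vision ✗; fever ✗
(C) paraline deficiency — fatigue ✗; headache ✗; high blood pressure ✓; night sweats ✗; cold intolerance ✗; rash ✗; blurred vision ✗; fever ✗
(D) Ormond pathology — fails on high blood pressure, night sweats (predicts low blood pressure, not high blood pressure)
(E) Tessaric fever — does not account for fatigue, blurred vision, fever
(F) vestibular collapse — does not account for fever
(G) Varlen's syndrome — fatigue ✓; headache ✗; high blood pressure ✓; night sweats ✓; cold intolerance ✓; rash ✓; blurred vision ✓; fever ✓
None of the listed candidates fits everything.

none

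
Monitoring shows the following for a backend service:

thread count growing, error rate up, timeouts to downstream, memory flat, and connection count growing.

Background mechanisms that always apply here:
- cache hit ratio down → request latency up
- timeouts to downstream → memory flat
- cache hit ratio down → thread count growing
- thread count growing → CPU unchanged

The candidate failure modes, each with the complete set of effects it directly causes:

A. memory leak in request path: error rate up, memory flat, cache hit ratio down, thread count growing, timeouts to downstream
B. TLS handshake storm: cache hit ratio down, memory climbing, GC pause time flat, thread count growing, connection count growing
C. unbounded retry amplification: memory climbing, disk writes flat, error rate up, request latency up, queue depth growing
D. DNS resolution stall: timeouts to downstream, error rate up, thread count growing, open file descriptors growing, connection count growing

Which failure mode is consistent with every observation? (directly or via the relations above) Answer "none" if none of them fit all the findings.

D

For each candidate, compare predicted effects to what was observed:
(A) memory leak in request path — thread count growing yes; error rate up yes; timeouts to downstream yes; memory flat yes; connection count growing NO
(B) TLS handshake storm — thread count growing yes; error rate up NO; timeouts to downstream NO; memory flat NO; connection count growing yes
(C) unbounded retry amplification — fails on thread count growing, timeouts to downstream, memory flat, connection count growing (predicts memory climbing, not memory flat)
(D) DNS resolution stall — thread count growing yes; error rate up yes; timeouts to downstream yes; memory flat yes (through timeouts to downstream → memory flat); connection count growing yes
(D) alone accounts for all the evidence.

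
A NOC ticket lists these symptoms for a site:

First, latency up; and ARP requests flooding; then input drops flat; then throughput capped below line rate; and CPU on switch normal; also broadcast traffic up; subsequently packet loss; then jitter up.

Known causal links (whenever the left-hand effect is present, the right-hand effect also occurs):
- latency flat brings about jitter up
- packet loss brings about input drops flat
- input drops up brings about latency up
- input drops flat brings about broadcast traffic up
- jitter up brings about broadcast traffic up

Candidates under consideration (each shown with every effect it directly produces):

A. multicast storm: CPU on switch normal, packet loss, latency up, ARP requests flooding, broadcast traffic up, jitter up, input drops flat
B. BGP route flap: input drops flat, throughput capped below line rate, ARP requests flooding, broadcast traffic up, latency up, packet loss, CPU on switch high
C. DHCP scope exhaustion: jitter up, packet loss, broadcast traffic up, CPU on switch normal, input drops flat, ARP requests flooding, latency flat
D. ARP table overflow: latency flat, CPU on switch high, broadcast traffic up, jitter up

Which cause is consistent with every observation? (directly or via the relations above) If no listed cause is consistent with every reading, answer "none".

none

Checking each candidate against the observations:
(A) multicast storm — latency up ✓; ARP requests flooding ✓; input drops flat ✓; throughput capped below line rate ✗; CPU on switch normal ✓; broadcast traffic up ✓; packet loss ✓; jitter up ✓
(B) BGP route flap — fails on CPU on switch normal, jitter up (predicts CPU on switch high, not CPU on switch normal)
(C) DHCP scope exhaustion — fails on latency up, throughput capped below line rate (predicts latency flat, not latency up)
(D) ARP table overflow — fails on latency up, ARP requests flooding, input drops flat, throughput capped below line rate, CPU on switch normal, packet loss (predicts latency flat, not latency up; predicts CPU on switch high, not CPU on switch normal)
No candidate is consistent with all observations.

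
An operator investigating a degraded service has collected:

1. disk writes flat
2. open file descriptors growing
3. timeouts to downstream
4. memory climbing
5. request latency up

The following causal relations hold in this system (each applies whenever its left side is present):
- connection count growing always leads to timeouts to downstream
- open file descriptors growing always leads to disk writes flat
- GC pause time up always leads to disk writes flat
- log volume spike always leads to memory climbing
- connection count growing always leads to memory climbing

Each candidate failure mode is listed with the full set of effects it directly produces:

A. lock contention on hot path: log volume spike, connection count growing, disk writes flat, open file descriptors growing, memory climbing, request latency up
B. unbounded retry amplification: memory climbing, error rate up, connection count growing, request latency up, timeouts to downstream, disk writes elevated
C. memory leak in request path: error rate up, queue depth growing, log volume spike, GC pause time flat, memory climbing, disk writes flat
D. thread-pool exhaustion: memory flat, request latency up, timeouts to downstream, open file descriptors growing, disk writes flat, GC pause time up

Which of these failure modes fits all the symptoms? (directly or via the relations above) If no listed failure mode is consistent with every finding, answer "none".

A

For each candidate, compare predicted effects to what was observed:
(A) lock contention on hot path — accounts for every observation (timeouts to downstream through connection count growing → timeouts to downstream)
(B) unbounded retry amplification — disk writes flat ✗; open file descriptors growing ✗; timeouts to downstream ✓; memory climbing ✓; request latency up ✓
(C) memory leak in request path — disk writes flat ✓; open file descriptors growing ✗; timeouts to downstream ✗; memory climbing ✓; request latency up ✗
(D) thread-pool exhaustion — disk writes flat ✓; open file descriptors growing ✓; timeouts to downstream ✓; memory climbing ✗; request latency up ✓
(A) alone accounts for all the evidence.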